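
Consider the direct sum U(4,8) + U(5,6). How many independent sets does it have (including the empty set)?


For a direct sum, |I(M1+M2)| = |I(M1)| * |I(M2)|.
|I(U(4,8))| = sum C(8,k) for k=0..4 = 163.
|I(U(5,6))| = sum C(6,k) for k=0..5 = 63.
Total = 163 * 63 = 10269.

10269


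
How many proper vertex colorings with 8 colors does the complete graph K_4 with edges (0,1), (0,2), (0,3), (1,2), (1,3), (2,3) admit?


P(K_4, k) = k(k-1)(k-2)...(k-3).
P(8) = (8) * (7) * (6) * (5) = 1680.

1680


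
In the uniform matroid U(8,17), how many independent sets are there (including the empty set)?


Independent sets of U(8,17) are all subsets of size <= 8.
Count = (17 choose 0) + (17 choose 1) + (17 choose 2) + (17 choose 3) + (17 choose 4) + (17 choose 5) + (17 choose 6) + (17 choose 7) + (17 choose 8)
     = 1 + 17 + 136 + 680 + 2380 + 6188 + 12376 + 19448 + 24310
     = 65536.

65536


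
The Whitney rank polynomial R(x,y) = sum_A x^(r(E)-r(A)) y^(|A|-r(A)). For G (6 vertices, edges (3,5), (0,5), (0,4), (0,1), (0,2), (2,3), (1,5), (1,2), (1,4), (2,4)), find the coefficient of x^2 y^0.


R(x,y) = sum over A in 2^E of x^(r(E)-r(A)) * y^(|A|-r(A)).
G has 6 vertices, 10 edges. r(E) = 5.
Enumerate all 2^10 = 1024 subsets.
Count subsets with r(E)-r(A)=2 and |A|-r(A)=0: 115.

115


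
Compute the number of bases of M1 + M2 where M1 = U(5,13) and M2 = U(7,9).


Bases of a direct sum M1 + M2: |B| = |B(M1)| * |B(M2)|.
|B(U(5,13))| = C(13,5) = 1287.
|B(U(7,9))| = C(9,7) = 36.
Total bases = 1287 * 36 = 46332.

46332


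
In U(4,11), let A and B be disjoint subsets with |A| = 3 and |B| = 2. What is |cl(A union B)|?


|A union B| = 3 + 2 = 5 (disjoint).
In U(4,11), cl(S) = S if |S| < 4, else cl(S) = E.
Since 5 >= 4, cl(A union B) = E.
|cl(A union B)| = 11.

11


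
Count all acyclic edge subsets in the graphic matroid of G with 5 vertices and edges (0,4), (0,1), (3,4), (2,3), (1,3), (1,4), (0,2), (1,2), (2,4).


An independent set in a graphic matroid is an acyclic edge subset.
G has 5 vertices and 9 edges.
Enumerate all 2^9 = 512 subsets, checking for acyclicity.
Total independent sets = 198.

198


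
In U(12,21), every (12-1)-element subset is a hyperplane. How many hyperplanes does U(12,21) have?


Hyperplanes of U(12,21) are flats of rank 11.
In a uniform matroid, these are exactly the (11)-element subsets.
Count = C(21,11) = 352716.

352716


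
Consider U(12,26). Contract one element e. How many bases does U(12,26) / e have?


Contracting e from U(12,26) gives U(11,25).
Bases of U(11,25) = C(25,11) = 25! / (11! * 14!) = 4457400.

4457400


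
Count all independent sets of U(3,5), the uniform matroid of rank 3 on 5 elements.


Independent sets of U(3,5) are all subsets of size <= 3.
Count = C(5,0) + C(5,1) + C(5,2) + C(5,3)
     = 1 + 5 + 10 + 10
     = 26.

26


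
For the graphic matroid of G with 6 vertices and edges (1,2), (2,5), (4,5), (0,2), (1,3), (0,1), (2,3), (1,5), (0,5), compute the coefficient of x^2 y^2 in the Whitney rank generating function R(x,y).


R(x,y) = sum over A in 2^E of x^(r(E)-r(A)) * y^(|A|-r(A)).
G has 6 vertices, 9 edges. r(E) = 5.
Enumerate all 2^9 = 512 subsets.
Count subsets with r(E)-r(A)=2 and |A|-r(A)=2: 8.

8


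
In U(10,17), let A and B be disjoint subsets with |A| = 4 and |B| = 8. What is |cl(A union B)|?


|A union B| = 4 + 8 = 12 (disjoint).
In U(10,17), cl(S) = S if |S| < 10, else cl(S) = E.
Since 12 >= 10, cl(A union B) = E.
|cl(A union B)| = 17.

17


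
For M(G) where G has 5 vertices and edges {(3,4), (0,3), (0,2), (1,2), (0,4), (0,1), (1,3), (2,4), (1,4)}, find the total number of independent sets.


An independent set in a graphic matroid is an acyclic edge subset.
G has 5 vertices and 9 edges.
Enumerate all 2^9 = 512 subsets, checking for acyclicity.
Total independent sets = 198.

198


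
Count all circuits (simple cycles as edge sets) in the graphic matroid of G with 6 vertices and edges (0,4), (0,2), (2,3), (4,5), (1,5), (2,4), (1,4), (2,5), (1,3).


A circuit in a graphic matroid = edge set of a simple cycle.
G has 6 vertices and 9 edges.
Enumerating all minimal edge subsets forming cycles...
Total circuits found: 12.

12


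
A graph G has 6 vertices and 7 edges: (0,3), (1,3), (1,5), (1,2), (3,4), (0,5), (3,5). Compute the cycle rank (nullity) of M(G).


Cycle rank (nullity) = |E| - r(M) = |E| - (|V| - c).
|E| = 7, |V| = 6, c = 1.
Nullity = 7 - (6 - 1) = 7 - 5 = 2.

2


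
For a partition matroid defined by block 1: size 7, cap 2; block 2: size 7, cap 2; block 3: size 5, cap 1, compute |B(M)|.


A basis picks exactly ci elements from block i.
Number of bases = product of C(|Si|, ci).
= C(7,2) * C(7,2) * C(5,1)
= 21 * 21 * 5
= 2205.

2205


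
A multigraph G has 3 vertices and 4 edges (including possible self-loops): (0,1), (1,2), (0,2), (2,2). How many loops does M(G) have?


In a graphic matroid, a loop is a self-loop edge (u,u) with rank 0.
Examining all 4 edges for self-loops...
Self-loops found: (2,2)
Number of loops = 1.

1


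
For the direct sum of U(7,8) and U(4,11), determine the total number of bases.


Bases of a direct sum M1 + M2: |B| = |B(M1)| * |B(M2)|.
|B(U(7,8))| = C(8,7) = 8.
|B(U(4,11))| = C(11,4) = 330.
Total bases = 8 * 330 = 2640.

2640


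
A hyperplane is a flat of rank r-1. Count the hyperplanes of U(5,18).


Hyperplanes of U(5,18) are flats of rank 4.
In a uniform matroid, these are exactly the (4)-element subsets.
Count = C(18,4) = 18! / (4! * 14!) = 3060.

3060


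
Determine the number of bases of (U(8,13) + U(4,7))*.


(M1+M2)* = M1* + M2*.
M1* = U(5,13), bases: C(13,5) = 1287.
M2* = U(3,7), bases: C(7,3) = 35.
|B(M*)| = 1287 * 35 = 45045.

45045


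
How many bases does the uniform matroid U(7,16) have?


Bases of U(7,16) are all 7-element subsets of the 16-element ground set.
Number of bases = C(16,7).
(16 choose 7) = 11440.

11440


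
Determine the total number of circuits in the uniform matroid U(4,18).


In U(4,18), circuits are the (5)-element subsets.
Any set of 5 elements is dependent, and removing any one element gives
an independent set of size 4, so it is a minimal dependent set.
Number of circuits = C(18,5) = 8568.

8568


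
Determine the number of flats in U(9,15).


Flats of U(9,15): every subset of size < 9 is a flat, plus E itself.
Count = C(15,0) + C(15,1) + C(15,2) + C(15,3) + C(15,4) + C(15,5) + C(15,6) + C(15,7) + C(15,8) + 1
     = 1 + 15 + 105 + 455 + 1365 + 3003 + 5005 + 6435 + 6435 + 1
     = 22820.

22820


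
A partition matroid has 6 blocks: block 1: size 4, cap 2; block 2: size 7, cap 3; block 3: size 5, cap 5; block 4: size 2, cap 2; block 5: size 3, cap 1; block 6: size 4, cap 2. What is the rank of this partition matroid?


Rank of a partition matroid = sum of min(|Si|, ci) for each block.
= min(4,2) + min(7,3) + min(5,5) + min(2,2) + min(3,1) + min(4,2)
= 2 + 3 + 5 + 2 + 1 + 2
= 15.

15


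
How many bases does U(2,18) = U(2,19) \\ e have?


Deleting e from U(2,19) gives U(2,18) since n > r.
Bases of U(2,18) = C(18,2) = 18! / (2! * 16!) = 153.

153


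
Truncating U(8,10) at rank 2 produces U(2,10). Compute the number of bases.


Truncating U(8,10) to rank 2 gives U(2,10).
Bases of U(2,10) are all 2-element subsets of 10 elements.
Number of bases = C(10,2) = (10 * 9) / (1 * 2) = 45.

45


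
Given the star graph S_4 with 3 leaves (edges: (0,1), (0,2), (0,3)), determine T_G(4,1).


A star on 4 vertices is a tree with 3 edges.
T(x,y) = x^(3) for any tree.
T(4,1) = 4^3 = 64.

64


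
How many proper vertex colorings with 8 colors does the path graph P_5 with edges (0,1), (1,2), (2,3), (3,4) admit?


P(P_5, k) = k * (k-1)^(4).
P(8) = 8 * 7^4 = 8 * 2401 = 19208.

19208


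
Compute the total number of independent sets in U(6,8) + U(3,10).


For a direct sum, |I(M1+M2)| = |I(M1)| * |I(M2)|.
|I(U(6,8))| = sum C(8,k) for k=0..6 = 247.
|I(U(3,10))| = sum C(10,k) for k=0..3 = 176.
Total = 247 * 176 = 43472.

43472


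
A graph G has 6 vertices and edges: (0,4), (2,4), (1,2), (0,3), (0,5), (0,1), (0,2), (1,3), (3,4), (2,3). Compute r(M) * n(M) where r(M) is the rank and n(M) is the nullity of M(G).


r(M) = |V| - c = 6 - 1 = 5.
nullity = |E| - r(M) = 10 - 5 = 5.
Product = 5 * 5 = 25.

25


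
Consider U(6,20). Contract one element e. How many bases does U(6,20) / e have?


Contracting e from U(6,20) gives U(5,19).
Bases of U(5,19) = (19 choose 5) = 11628.

11628


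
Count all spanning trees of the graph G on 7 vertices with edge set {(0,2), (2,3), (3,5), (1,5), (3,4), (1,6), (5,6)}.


By Kirchhoff's matrix tree theorem, the number of spanning trees equals
the determinant of any cofactor of the Laplacian matrix L.
G has 7 vertices and 7 edges.
Computing the (6 x 6) cofactor determinant gives 3.

3


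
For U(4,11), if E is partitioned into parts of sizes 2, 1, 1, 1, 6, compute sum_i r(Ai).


r(Ai) = min(|Ai|, 4) for each part.
Sum = min(2,4) + min(1,4) + min(1,4) + min(1,4) + min(6,4)
    = 2 + 1 + 1 + 1 + 4
    = 9.

9


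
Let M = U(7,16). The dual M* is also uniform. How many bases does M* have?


The dual of U(r,n) is U(n-r, n) = U(9,16).
Bases of U(9,16) are all (9)-element subsets.
|B(M*)| = (16 choose 9) = 11440.

11440


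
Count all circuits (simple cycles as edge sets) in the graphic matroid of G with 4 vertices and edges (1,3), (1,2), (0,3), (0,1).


A circuit in a graphic matroid = edge set of a simple cycle.
G has 4 vertices and 4 edges.
Enumerating all minimal edge subsets forming cycles...
Total circuits found: 1.

1


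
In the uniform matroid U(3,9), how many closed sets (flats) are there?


Flats of U(3,9): every subset of size < 3 is a flat, plus E itself.
Count = C(9,0) + C(9,1) + C(9,2) + 1
     = 1 + 9 + 36 + 1
     = 47.

47


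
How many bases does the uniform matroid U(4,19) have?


Bases of U(4,19) are all 4-element subsets of the 19-element ground set.
Number of bases = C(19,4).
(19 choose 4) = 3876.

3876


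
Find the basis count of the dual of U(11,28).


The dual of U(r,n) is U(n-r, n) = U(17,28).
Bases of U(17,28) are all (17)-element subsets.
|B(M*)| = C(28,17) = 21474180.

21474180


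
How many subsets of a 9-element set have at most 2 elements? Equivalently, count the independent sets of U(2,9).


Independent sets of U(2,9) are all subsets of size <= 2.
Count = C(9,0) + C(9,1) + C(9,2)
     = 1 + 9 + 36
     = 46.

46


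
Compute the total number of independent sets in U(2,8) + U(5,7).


For a direct sum, |I(M1+M2)| = |I(M1)| * |I(M2)|.
|I(U(2,8))| = sum C(8,k) for k=0..2 = 37.
|I(U(5,7))| = sum C(7,k) for k=0..5 = 120.
Total = 37 * 120 = 4440.

4440


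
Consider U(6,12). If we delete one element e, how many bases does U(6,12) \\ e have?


Deleting e from U(6,12) gives U(6,11) since n > r.
Bases of U(6,11) = C(11,6) = 462.

462


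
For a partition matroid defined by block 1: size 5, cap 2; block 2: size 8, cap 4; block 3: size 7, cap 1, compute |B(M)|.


A basis picks exactly ci elements from block i.
Number of bases = product of C(|Si|, ci).
= C(5,2) * C(8,4) * C(7,1)
= 10 * 70 * 7
= 4900.

4900


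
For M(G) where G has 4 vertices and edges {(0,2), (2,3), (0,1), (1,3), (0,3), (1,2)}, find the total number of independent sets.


An independent set in a graphic matroid is an acyclic edge subset.
G has 4 vertices and 6 edges.
Enumerate all 2^6 = 64 subsets, checking for acyclicity.
Total independent sets = 38.

38


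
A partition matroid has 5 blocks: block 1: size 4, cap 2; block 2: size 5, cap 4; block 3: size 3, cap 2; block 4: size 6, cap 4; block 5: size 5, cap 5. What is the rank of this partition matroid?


Rank of a partition matroid = sum of min(|Si|, ci) for each block.
= min(4,2) + min(5,4) + min(3,2) + min(6,4) + min(5,5)
= 2 + 4 + 2 + 4 + 5
= 17.

17


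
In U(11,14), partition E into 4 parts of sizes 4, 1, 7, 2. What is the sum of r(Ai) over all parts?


r(Ai) = min(|Ai|, 11) for each part.
Sum = min(4,11) + min(1,11) + min(7,11) + min(2,11)
    = 4 + 1 + 7 + 2
    = 14.

14


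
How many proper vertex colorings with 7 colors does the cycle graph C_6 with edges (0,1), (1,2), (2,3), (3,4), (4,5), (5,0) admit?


P(C_6, k) = (k-1)^6 + (-1)^6*(k-1).
P(7) = (6)^6 + 6
= 46656 + 6 = 46662.

46662


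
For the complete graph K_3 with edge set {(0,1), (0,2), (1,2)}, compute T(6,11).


T(K_3; x,y) = x^2 + x + y.
T(6,11) = 36 + 6 + 11 = 53.

53


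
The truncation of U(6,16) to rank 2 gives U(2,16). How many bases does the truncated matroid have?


Truncating U(6,16) to rank 2 gives U(2,16).
Bases of U(2,16) are all 2-element subsets of 16 elements.
Number of bases = C(16,2) = 16! / (2! * 14!) = 120.

120


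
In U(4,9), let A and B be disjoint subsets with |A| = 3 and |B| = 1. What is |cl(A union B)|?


|A union B| = 3 + 1 = 4 (disjoint).
In U(4,9), cl(S) = S if |S| < 4, else cl(S) = E.
Since 4 >= 4, cl(A union B) = E.
|cl(A union B)| = 9.

9


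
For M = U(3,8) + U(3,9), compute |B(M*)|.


(M1+M2)* = M1* + M2*.
M1* = U(5,8), bases: C(8,5) = 56.
M2* = U(6,9), bases: C(9,6) = 84.
|B(M*)| = 56 * 84 = 4704.

4704


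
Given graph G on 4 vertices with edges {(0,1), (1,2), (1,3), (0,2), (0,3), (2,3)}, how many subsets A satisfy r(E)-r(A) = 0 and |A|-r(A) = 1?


R(x,y) = sum over A in 2^E of x^(r(E)-r(A)) * y^(|A|-r(A)).
G has 4 vertices, 6 edges. r(E) = 3.
Enumerate all 2^6 = 64 subsets.
Count subsets with r(E)-r(A)=0 and |A|-r(A)=1: 15.

15


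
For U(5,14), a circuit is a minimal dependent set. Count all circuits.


In U(5,14), circuits are the (6)-element subsets.
Any set of 6 elements is dependent, and removing any one element gives
an independent set of size 5, so it is a minimal dependent set.
Number of circuits = C(14,6) = 3003.

3003


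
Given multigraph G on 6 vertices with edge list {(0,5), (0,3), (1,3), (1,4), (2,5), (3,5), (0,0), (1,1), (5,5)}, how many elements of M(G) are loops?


In a graphic matroid, a loop is a self-loop edge (u,u) with rank 0.
Examining all 9 edges for self-loops...
Self-loops found: (0,0), (1,1), (5,5)
Number of loops = 3.

3


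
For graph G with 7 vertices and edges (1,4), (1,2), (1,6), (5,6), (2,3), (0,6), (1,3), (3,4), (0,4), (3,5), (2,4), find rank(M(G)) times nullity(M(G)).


r(M) = |V| - c = 7 - 1 = 6.
nullity = |E| - r(M) = 11 - 6 = 5.
Product = 6 * 5 = 30.

30


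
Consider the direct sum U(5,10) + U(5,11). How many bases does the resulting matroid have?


Bases of a direct sum M1 + M2: |B| = |B(M1)| * |B(M2)|.
|B(U(5,10))| = C(10,5) = 252.
|B(U(5,11))| = C(11,5) = 462.
Total bases = 252 * 462 = 116424.

116424


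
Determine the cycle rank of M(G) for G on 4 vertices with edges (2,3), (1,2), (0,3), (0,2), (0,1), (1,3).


Cycle rank (nullity) = |E| - r(M) = |E| - (|V| - c).
|E| = 6, |V| = 4, c = 1.
Nullity = 6 - (4 - 1) = 6 - 3 = 3.

3


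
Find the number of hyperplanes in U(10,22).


Hyperplanes of U(10,22) are flats of rank 9.
In a uniform matroid, these are exactly the (9)-element subsets.
Count = (22 choose 9) = 497420.

497420


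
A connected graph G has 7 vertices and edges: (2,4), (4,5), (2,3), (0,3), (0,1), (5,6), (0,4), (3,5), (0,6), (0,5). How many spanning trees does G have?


By Kirchhoff's matrix tree theorem, the number of spanning trees equals
the determinant of any cofactor of the Laplacian matrix L.
G has 7 vertices and 10 edges.
Computing the (6 x 6) cofactor determinant gives 60.

60


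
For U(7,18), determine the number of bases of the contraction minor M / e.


Contracting e from U(7,18) gives U(6,17).
Bases of U(6,17) = C(17,6) = 12376.

12376


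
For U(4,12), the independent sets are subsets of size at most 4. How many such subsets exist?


Independent sets of U(4,12) are all subsets of size <= 4.
Count = C(12,0) + C(12,1) + C(12,2) + C(12,3) + C(12,4)
     = 1 + 12 + 66 + 220 + 495
     = 794.

794


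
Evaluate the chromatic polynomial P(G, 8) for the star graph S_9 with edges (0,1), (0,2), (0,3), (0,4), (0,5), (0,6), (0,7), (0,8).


P(tree, k) = k * (k-1)^(8) for any tree on 9 vertices.
P(8) = 8 * 7^8 = 8 * 5764801 = 46118408.

46118408


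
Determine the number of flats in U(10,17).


Flats of U(10,17): every subset of size < 10 is a flat, plus E itself.
Count = (17 choose 0) + (17 choose 1) + (17 choose 2) + (17 choose 3) + (17 choose 4) + (17 choose 5) + (17 choose 6) + (17 choose 7) + (17 choose 8) + (17 choose 9) + 1
     = 1 + 17 + 136 + 680 + 2380 + 6188 + 12376 + 19448 + 24310 + 24310 + 1
     = 89847.

89847


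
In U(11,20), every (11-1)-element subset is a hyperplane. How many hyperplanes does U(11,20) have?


Hyperplanes of U(11,20) are flats of rank 10.
In a uniform matroid, these are exactly the (10)-element subsets.
Count = C(20,10) = 184756.

184756


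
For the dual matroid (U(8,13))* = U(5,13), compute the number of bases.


The dual of U(r,n) is U(n-r, n) = U(5,13).
Bases of U(5,13) are all (5)-element subsets.
|B(M*)| = (13 choose 5) = 1287.

1287


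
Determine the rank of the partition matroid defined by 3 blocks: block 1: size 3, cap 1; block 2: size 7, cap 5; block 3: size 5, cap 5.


Rank of a partition matroid = sum of min(|Si|, ci) for each block.
= min(3,1) + min(7,5) + min(5,5)
= 1 + 5 + 5
= 11.

11


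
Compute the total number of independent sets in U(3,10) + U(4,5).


For a direct sum, |I(M1+M2)| = |I(M1)| * |I(M2)|.
|I(U(3,10))| = sum C(10,k) for k=0..3 = 176.
|I(U(4,5))| = sum C(5,k) for k=0..4 = 31.
Total = 176 * 31 = 5456.

5456


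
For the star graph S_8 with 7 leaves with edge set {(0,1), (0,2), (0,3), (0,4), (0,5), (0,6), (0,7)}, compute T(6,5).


A star on 8 vertices is a tree with 7 edges.
T(x,y) = x^(7) for any tree.
T(6,5) = 6^7 = 279936.

279936


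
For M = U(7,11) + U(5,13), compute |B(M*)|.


(M1+M2)* = M1* + M2*.
M1* = U(4,11), bases: C(11,4) = 330.
M2* = U(8,13), bases: C(13,8) = 1287.
|B(M*)| = 330 * 1287 = 424710.

424710


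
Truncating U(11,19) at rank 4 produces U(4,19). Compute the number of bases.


Truncating U(11,19) to rank 4 gives U(4,19).
Bases of U(4,19) are all 4-element subsets of 19 elements.
Number of bases = (19 choose 4) = 3876.

3876


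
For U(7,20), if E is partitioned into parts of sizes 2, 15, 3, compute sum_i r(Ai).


r(Ai) = min(|Ai|, 7) for each part.
Sum = min(2,7) + min(15,7) + min(3,7)
    = 2 + 7 + 3
    = 12.

12


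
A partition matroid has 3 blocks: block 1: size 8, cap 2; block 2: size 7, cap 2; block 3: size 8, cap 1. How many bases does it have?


A basis picks exactly ci elements from block i.
Number of bases = product of C(|Si|, ci).
= C(8,2) * C(7,2) * C(8,1)
= 28 * 21 * 8
= 4704.

4704


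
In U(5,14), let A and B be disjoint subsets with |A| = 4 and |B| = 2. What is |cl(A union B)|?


|A union B| = 4 + 2 = 6 (disjoint).
In U(5,14), cl(S) = S if |S| < 5, else cl(S) = E.
Since 6 >= 5, cl(A union B) = E.
|cl(A union B)| = 14.

14


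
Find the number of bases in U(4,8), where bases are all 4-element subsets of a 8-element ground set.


Bases of U(4,8) are all 4-element subsets of the 8-element ground set.
Number of bases = C(8,4).
C(8,4) = (8 * 7 * 6 * 5) / (1 * 2 * 3 * 4) = 70.

70


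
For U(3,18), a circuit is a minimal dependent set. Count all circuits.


In U(3,18), circuits are the (4)-element subsets.
Any set of 4 elements is dependent, and removing any one element gives
an independent set of size 3, so it is a minimal dependent set.
Number of circuits = C(18,4) = 18! / (4! * 14!) = 3060.

3060


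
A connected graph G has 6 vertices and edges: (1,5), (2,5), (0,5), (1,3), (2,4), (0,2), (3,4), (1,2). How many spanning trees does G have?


By Kirchhoff's matrix tree theorem, the number of spanning trees equals
the determinant of any cofactor of the Laplacian matrix L.
G has 6 vertices and 8 edges.
Computing the (5 x 5) cofactor determinant gives 29.

29


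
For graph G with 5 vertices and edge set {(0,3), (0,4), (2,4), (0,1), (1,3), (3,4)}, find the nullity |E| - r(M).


Cycle rank (nullity) = |E| - r(M) = |E| - (|V| - c).
|E| = 6, |V| = 5, c = 1.
Nullity = 6 - (5 - 1) = 6 - 4 = 2.

2


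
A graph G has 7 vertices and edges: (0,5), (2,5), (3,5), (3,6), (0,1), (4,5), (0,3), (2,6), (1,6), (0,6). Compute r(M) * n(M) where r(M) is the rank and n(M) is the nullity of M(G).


r(M) = |V| - c = 7 - 1 = 6.
nullity = |E| - r(M) = 10 - 6 = 4.
Product = 6 * 4 = 24.

24


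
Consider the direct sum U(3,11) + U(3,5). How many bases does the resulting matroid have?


Bases of a direct sum M1 + M2: |B| = |B(M1)| * |B(M2)|.
|B(U(3,11))| = C(11,3) = 165.
|B(U(3,5))| = C(5,3) = 10.
Total bases = 165 * 10 = 1650.

1650


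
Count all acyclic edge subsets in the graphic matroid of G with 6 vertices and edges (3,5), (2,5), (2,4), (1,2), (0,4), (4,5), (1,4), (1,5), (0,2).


An independent set in a graphic matroid is an acyclic edge subset.
G has 6 vertices and 9 edges.
Enumerate all 2^9 = 512 subsets, checking for acyclicity.
Total independent sets = 256.

256


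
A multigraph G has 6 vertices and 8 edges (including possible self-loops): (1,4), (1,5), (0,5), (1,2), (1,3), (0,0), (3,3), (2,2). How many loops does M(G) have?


In a graphic matroid, a loop is a self-loop edge (u,u) with rank 0.
Examining all 8 edges for self-loops...
Self-loops found: (0,0), (3,3), (2,2)
Number of loops = 3.

3


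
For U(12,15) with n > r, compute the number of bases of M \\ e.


Deleting e from U(12,15) gives U(12,14) since n > r.
Bases of U(12,14) = C(14,12) = 14! / (12! * 2!) = 91.

91


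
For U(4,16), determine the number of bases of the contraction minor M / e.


Contracting e from U(4,16) gives U(3,15).
Bases of U(3,15) = C(15,3) = 15! / (3! * 12!) = 455.

455


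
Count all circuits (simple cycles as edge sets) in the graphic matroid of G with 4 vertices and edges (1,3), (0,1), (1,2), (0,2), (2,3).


A circuit in a graphic matroid = edge set of a simple cycle.
G has 4 vertices and 5 edges.
Enumerating all minimal edge subsets forming cycles...
Total circuits found: 3.

3


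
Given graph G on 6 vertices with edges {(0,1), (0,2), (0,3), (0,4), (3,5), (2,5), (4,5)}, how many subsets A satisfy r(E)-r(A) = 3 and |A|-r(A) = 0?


R(x,y) = sum over A in 2^E of x^(r(E)-r(A)) * y^(|A|-r(A)).
G has 6 vertices, 7 edges. r(E) = 5.
Enumerate all 2^7 = 128 subsets.
Count subsets with r(E)-r(A)=3 and |A|-r(A)=0: 21.

21


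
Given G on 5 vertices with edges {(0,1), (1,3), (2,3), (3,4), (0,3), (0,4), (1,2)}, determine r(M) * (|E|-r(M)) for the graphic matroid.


r(M) = |V| - c = 5 - 1 = 4.
nullity = |E| - r(M) = 7 - 4 = 3.
Product = 4 * 3 = 12.

12


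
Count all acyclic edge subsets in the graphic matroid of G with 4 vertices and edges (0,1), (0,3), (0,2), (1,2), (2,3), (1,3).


An independent set in a graphic matroid is an acyclic edge subset.
G has 4 vertices and 6 edges.
Enumerate all 2^6 = 64 subsets, checking for acyclicity.
Total independent sets = 38.

38


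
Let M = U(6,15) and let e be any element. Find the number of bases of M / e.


Contracting e from U(6,15) gives U(5,14).
Bases of U(5,14) = C(14,5) = 14! / (5! * 9!) = 2002.

2002


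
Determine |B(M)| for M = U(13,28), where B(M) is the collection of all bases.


Bases of U(13,28) are all 13-element subsets of the 28-element ground set.
Number of bases = C(28,13).
C(28,13) = 28! / (13! * 15!) = 37442160.

37442160


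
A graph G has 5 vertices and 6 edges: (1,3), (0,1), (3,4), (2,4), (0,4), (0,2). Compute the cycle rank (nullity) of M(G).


Cycle rank (nullity) = |E| - r(M) = |E| - (|V| - c).
|E| = 6, |V| = 5, c = 1.
Nullity = 6 - (5 - 1) = 6 - 4 = 2.

2


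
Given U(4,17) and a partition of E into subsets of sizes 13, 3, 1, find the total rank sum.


r(Ai) = min(|Ai|, 4) for each part.
Sum = min(13,4) + min(3,4) + min(1,4)
    = 4 + 3 + 1
    = 8.

8


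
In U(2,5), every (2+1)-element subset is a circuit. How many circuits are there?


In U(2,5), circuits are the (3)-element subsets.
Any set of 3 elements is dependent, and removing any one element gives
an independent set of size 2, so it is a minimal dependent set.
Number of circuits = C(5,3) = (5 * 4 * 3) / (1 * 2 * 3) = 10.

10


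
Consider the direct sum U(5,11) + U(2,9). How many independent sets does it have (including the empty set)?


For a direct sum, |I(M1+M2)| = |I(M1)| * |I(M2)|.
|I(U(5,11))| = sum C(11,k) for k=0..5 = 1024.
|I(U(2,9))| = sum C(9,k) for k=0..2 = 46.
Total = 1024 * 46 = 47104.

47104


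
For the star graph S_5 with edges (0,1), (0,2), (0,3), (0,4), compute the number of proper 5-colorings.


P(tree, k) = k * (k-1)^(4) for any tree on 5 vertices.
P(5) = 5 * 4^4 = 5 * 256 = 1280.

1280


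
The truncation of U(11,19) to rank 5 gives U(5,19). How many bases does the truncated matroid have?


Truncating U(11,19) to rank 5 gives U(5,19).
Bases of U(5,19) are all 5-element subsets of 19 elements.
Number of bases = C(19,5) = 11628.

11628


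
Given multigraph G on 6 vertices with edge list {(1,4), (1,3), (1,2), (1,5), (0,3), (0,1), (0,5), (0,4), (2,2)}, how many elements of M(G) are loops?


In a graphic matroid, a loop is a self-loop edge (u,u) with rank 0.
Examining all 9 edges for self-loops...
Self-loops found: (2,2)
Number of loops = 1.

1


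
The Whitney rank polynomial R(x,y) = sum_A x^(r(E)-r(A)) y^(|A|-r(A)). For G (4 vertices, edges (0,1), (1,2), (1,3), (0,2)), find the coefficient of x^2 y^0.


R(x,y) = sum over A in 2^E of x^(r(E)-r(A)) * y^(|A|-r(A)).
G has 4 vertices, 4 edges. r(E) = 3.
Enumerate all 2^4 = 16 subsets.
Count subsets with r(E)-r(A)=2 and |A|-r(A)=0: 4.

4


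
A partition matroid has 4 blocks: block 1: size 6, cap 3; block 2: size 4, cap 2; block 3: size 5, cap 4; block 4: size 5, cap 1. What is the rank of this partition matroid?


Rank of a partition matroid = sum of min(|Si|, ci) for each block.
= min(6,3) + min(4,2) + min(5,4) + min(5,1)
= 3 + 2 + 4 + 1
= 10.

10


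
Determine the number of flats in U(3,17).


Flats of U(3,17): every subset of size < 3 is a flat, plus E itself.
Count = C(17,0) + C(17,1) + C(17,2) + 1
     = 1 + 17 + 136 + 1
     = 155.

155


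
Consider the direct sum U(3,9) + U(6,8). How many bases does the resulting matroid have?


Bases of a direct sum M1 + M2: |B| = |B(M1)| * |B(M2)|.
|B(U(3,9))| = C(9,3) = 84.
|B(U(6,8))| = C(8,6) = 28.
Total bases = 84 * 28 = 2352.

2352


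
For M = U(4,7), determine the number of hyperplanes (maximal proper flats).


Hyperplanes of U(4,7) are flats of rank 3.
In a uniform matroid, these are exactly the (3)-element subsets.
Count = C(7,3) = 7! / (3! * 4!) = 35.

35


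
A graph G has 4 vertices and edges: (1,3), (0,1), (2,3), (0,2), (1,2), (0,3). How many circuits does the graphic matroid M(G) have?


A circuit in a graphic matroid = edge set of a simple cycle.
G has 4 vertices and 6 edges.
Enumerating all minimal edge subsets forming cycles...
Total circuits found: 7.

7


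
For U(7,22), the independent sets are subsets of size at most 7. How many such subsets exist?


Independent sets of U(7,22) are all subsets of size <= 7.
Count = (22 choose 0) + (22 choose 1) + (22 choose 2) + (22 choose 3) + (22 choose 4) + (22 choose 5) + (22 choose 6) + (22 choose 7)
     = 1 + 22 + 231 + 1540 + 7315 + 26334 + 74613 + 170544
     = 280600.

280600


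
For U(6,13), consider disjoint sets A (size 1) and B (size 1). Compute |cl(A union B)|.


|A union B| = 1 + 1 = 2 (disjoint).
In U(6,13), cl(S) = S if |S| < 6, else cl(S) = E.
Since 2 < 6, cl(A union B) = A union B.
|cl(A union B)| = 2.

2


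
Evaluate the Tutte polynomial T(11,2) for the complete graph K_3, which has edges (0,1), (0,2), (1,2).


T(K_3; x,y) = x^2 + x + y.
T(11,2) = 121 + 11 + 2 = 134.

134


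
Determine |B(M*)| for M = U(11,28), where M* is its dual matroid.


The dual of U(r,n) is U(n-r, n) = U(17,28).
Bases of U(17,28) are all (17)-element subsets.
|B(M*)| = C(28,17) = 28! / (17! * 11!) = 21474180.

21474180


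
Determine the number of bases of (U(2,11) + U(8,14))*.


(M1+M2)* = M1* + M2*.
M1* = U(9,11), bases: C(11,9) = 55.
M2* = U(6,14), bases: C(14,6) = 3003.
|B(M*)| = 55 * 3003 = 165165.

165165


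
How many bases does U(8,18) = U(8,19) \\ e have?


Deleting e from U(8,19) gives U(8,18) since n > r.
Bases of U(8,18) = (18 choose 8) = 43758.

43758


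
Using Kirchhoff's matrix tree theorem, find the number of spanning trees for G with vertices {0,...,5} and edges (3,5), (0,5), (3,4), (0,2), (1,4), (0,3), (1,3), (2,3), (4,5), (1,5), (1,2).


By Kirchhoff's matrix tree theorem, the number of spanning trees equals
the determinant of any cofactor of the Laplacian matrix L.
G has 6 vertices and 11 edges.
Computing the (5 x 5) cofactor determinant gives 209.

209


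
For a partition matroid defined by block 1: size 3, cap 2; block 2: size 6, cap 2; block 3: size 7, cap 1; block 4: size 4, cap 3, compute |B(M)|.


A basis picks exactly ci elements from block i.
Number of bases = product of C(|Si|, ci).
= C(3,2) * C(6,2) * C(7,1) * C(4,3)
= 3 * 15 * 7 * 4
= 1260.

1260


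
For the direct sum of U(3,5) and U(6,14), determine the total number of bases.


Bases of a direct sum M1 + M2: |B| = |B(M1)| * |B(M2)|.
|B(U(3,5))| = C(5,3) = 10.
|B(U(6,14))| = C(14,6) = 3003.
Total bases = 10 * 3003 = 30030.

30030


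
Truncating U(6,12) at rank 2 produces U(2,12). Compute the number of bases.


Truncating U(6,12) to rank 2 gives U(2,12).
Bases of U(2,12) are all 2-element subsets of 12 elements.
Number of bases = (12 choose 2) = 66.

66


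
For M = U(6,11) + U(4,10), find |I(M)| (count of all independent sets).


For a direct sum, |I(M1+M2)| = |I(M1)| * |I(M2)|.
|I(U(6,11))| = sum C(11,k) for k=0..6 = 1486.
|I(U(4,10))| = sum C(10,k) for k=0..4 = 386.
Total = 1486 * 386 = 573596.

573596


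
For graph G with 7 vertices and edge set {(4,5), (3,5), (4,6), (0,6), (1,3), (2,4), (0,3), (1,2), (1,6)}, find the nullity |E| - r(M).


Cycle rank (nullity) = |E| - r(M) = |E| - (|V| - c).
|E| = 9, |V| = 7, c = 1.
Nullity = 9 - (7 - 1) = 9 - 6 = 3.

3


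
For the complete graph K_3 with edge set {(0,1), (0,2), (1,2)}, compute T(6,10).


T(K_3; x,y) = x^2 + x + y.
T(6,10) = 36 + 6 + 10 = 52.

52


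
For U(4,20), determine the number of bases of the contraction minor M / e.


Contracting e from U(4,20) gives U(3,19).
Bases of U(3,19) = (19 choose 3) = 969.

969


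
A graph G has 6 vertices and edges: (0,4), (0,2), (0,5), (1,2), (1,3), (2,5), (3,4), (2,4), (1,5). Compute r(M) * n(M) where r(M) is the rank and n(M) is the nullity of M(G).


r(M) = |V| - c = 6 - 1 = 5.
nullity = |E| - r(M) = 9 - 5 = 4.
Product = 5 * 4 = 20.

20


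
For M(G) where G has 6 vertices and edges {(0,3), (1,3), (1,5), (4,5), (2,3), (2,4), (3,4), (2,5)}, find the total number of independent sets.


An independent set in a graphic matroid is an acyclic edge subset.
G has 6 vertices and 8 edges.
Enumerate all 2^8 = 256 subsets, checking for acyclicity.
Total independent sets = 172.

172


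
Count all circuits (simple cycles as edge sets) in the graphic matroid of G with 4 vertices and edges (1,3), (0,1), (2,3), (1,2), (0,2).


A circuit in a graphic matroid = edge set of a simple cycle.
G has 4 vertices and 5 edges.
Enumerating all minimal edge subsets forming cycles...
Total circuits found: 3.

3


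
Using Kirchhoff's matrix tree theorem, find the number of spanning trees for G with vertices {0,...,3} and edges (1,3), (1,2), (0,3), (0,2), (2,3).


By Kirchhoff's matrix tree theorem, the number of spanning trees equals
the determinant of any cofactor of the Laplacian matrix L.
G has 4 vertices and 5 edges.
Computing the (3 x 3) cofactor determinant gives 8.

8


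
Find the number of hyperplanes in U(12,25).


Hyperplanes of U(12,25) are flats of rank 11.
In a uniform matroid, these are exactly the (11)-element subsets.
Count = C(25,11) = 25! / (11! * 14!) = 4457400.

4457400


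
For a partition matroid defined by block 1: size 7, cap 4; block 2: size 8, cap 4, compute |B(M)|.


A basis picks exactly ci elements from block i.
Number of bases = product of C(|Si|, ci).
= C(7,4) * C(8,4)
= 35 * 70
= 2450.

2450


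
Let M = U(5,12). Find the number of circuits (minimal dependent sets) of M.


In U(5,12), circuits are the (6)-element subsets.
Any set of 6 elements is dependent, and removing any one element gives
an independent set of size 5, so it is a minimal dependent set.
Number of circuits = C(12,6) = 924.

924


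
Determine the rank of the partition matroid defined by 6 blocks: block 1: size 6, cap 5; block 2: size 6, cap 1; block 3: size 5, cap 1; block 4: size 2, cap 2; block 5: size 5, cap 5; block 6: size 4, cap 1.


Rank of a partition matroid = sum of min(|Si|, ci) for each block.
= min(6,5) + min(6,1) + min(5,1) + min(2,2) + min(5,5) + min(4,1)
= 5 + 1 + 1 + 2 + 5 + 1
= 15.

15


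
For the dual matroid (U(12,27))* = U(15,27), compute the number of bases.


The dual of U(r,n) is U(n-r, n) = U(15,27).
Bases of U(15,27) are all (15)-element subsets.
|B(M*)| = C(27,15) = 17383860.

17383860


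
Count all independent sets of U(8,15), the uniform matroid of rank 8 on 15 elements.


Independent sets of U(8,15) are all subsets of size <= 8.
Count = (15 choose 0) + (15 choose 1) + (15 choose 2) + (15 choose 3) + (15 choose 4) + (15 choose 5) + (15 choose 6) + (15 choose 7) + (15 choose 8)
     = 1 + 15 + 105 + 455 + 1365 + 3003 + 5005 + 6435 + 6435
     = 22819.

22819


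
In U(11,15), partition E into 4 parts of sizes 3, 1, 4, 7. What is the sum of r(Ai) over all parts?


r(Ai) = min(|Ai|, 11) for each part.
Sum = min(3,11) + min(1,11) + min(4,11) + min(7,11)
    = 3 + 1 + 4 + 7
    = 15.

15


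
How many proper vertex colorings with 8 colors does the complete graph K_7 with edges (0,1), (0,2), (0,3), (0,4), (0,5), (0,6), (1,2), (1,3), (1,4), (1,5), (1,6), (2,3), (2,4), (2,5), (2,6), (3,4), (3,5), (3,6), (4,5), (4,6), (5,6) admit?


P(K_7, k) = k(k-1)(k-2)...(k-6).
P(8) = (8) * (7) * (6) * (5) * (4) * (3) * (2) = 40320.

40320


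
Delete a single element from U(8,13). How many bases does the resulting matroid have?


Deleting e from U(8,13) gives U(8,12) since n > r.
Bases of U(8,12) = C(12,8) = 12! / (8! * 4!) = 495.

495


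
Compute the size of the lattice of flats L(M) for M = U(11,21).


Flats of U(11,21): every subset of size < 11 is a flat, plus E itself.
Count = (21 choose 0) + (21 choose 1) + (21 choose 2) + (21 choose 3) + (21 choose 4) + (21 choose 5) + (21 choose 6) + (21 choose 7) + (21 choose 8) + (21 choose 9) + (21 choose 10) + 1
     = 1 + 21 + 210 + 1330 + 5985 + 20349 + 54264 + 116280 + 203490 + 293930 + 352716 + 1
     = 1048577.

1048577


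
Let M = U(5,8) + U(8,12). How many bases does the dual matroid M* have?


(M1+M2)* = M1* + M2*.
M1* = U(3,8), bases: C(8,3) = 56.
M2* = U(4,12), bases: C(12,4) = 495.
|B(M*)| = 56 * 495 = 27720.

27720


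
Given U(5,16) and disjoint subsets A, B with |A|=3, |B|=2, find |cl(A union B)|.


|A union B| = 3 + 2 = 5 (disjoint).
In U(5,16), cl(S) = S if |S| < 5, else cl(S) = E.
Since 5 >= 5, cl(A union B) = E.
|cl(A union B)| = 16.

16


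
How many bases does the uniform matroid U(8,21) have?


Bases of U(8,21) are all 8-element subsets of the 21-element ground set.
Number of bases = C(21,8).
C(21,8) = 21! / (8! * 13!) = 203490.

203490


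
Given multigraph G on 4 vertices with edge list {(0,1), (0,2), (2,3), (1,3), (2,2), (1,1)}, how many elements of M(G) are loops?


In a graphic matroid, a loop is a self-loop edge (u,u) with rank 0.
Examining all 6 edges for self-loops...
Self-loops found: (2,2), (1,1)
Number of loops = 2.

2


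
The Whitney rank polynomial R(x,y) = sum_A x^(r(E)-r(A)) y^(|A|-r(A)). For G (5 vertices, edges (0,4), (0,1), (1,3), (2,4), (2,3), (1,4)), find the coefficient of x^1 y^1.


R(x,y) = sum over A in 2^E of x^(r(E)-r(A)) * y^(|A|-r(A)).
G has 5 vertices, 6 edges. r(E) = 4.
Enumerate all 2^6 = 64 subsets.
Count subsets with r(E)-r(A)=1 and |A|-r(A)=1: 4.

4


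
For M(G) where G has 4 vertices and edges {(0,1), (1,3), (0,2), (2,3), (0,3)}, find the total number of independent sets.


An independent set in a graphic matroid is an acyclic edge subset.
G has 4 vertices and 5 edges.
Enumerate all 2^5 = 32 subsets, checking for acyclicity.
Total independent sets = 24.

24


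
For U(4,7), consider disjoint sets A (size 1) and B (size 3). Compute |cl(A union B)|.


|A union B| = 1 + 3 = 4 (disjoint).
In U(4,7), cl(S) = S if |S| < 4, else cl(S) = E.
Since 4 >= 4, cl(A union B) = E.
|cl(A union B)| = 7.

7


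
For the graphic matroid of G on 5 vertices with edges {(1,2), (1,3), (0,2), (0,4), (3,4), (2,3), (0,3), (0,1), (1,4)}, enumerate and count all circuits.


A circuit in a graphic matroid = edge set of a simple cycle.
G has 5 vertices and 9 edges.
Enumerating all minimal edge subsets forming cycles...
Total circuits found: 22.

22


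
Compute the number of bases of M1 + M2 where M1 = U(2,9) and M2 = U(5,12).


Bases of a direct sum M1 + M2: |B| = |B(M1)| * |B(M2)|.
|B(U(2,9))| = C(9,2) = 36.
|B(U(5,12))| = C(12,5) = 792.
Total bases = 36 * 792 = 28512.

28512


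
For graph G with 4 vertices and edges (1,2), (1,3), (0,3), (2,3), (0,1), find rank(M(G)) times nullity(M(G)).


r(M) = |V| - c = 4 - 1 = 3.
nullity = |E| - r(M) = 5 - 3 = 2.
Product = 3 * 2 = 6.

6


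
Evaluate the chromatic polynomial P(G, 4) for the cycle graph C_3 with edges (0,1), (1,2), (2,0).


P(C_3, k) = (k-1)^3 + (-1)^3*(k-1).
P(4) = (3)^3 - 3
= 27 - 3 = 24.

24


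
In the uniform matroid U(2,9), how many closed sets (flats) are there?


Flats of U(2,9): every subset of size < 2 is a flat, plus E itself.
Count = (9 choose 0) + (9 choose 1) + 1
     = 1 + 9 + 1
     = 11.

11


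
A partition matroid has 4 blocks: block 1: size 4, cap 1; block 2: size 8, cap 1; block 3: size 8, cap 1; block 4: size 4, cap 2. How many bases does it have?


A basis picks exactly ci elements from block i.
Number of bases = product of C(|Si|, ci).
= C(4,1) * C(8,1) * C(8,1) * C(4,2)
= 4 * 8 * 8 * 6
= 1536.

1536


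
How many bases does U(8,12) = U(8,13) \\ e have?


Deleting e from U(8,13) gives U(8,12) since n > r.
Bases of U(8,12) = (12 choose 8) = 495.

495


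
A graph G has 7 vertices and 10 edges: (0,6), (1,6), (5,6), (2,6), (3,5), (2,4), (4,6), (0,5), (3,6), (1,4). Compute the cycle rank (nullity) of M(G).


Cycle rank (nullity) = |E| - r(M) = |E| - (|V| - c).
|E| = 10, |V| = 7, c = 1.
Nullity = 10 - (7 - 1) = 10 - 6 = 4.

4


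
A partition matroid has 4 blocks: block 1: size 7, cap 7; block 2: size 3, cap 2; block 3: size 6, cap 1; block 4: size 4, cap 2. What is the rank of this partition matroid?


Rank of a partition matroid = sum of min(|Si|, ci) for each block.
= min(7,7) + min(3,2) + min(6,1) + min(4,2)
= 7 + 2 + 1 + 2
= 12.

12


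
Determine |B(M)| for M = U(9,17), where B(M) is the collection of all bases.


Bases of U(9,17) are all 9-element subsets of the 17-element ground set.
Number of bases = C(17,9).
C(17,9) = 17! / (9! * 8!) = 24310.

24310


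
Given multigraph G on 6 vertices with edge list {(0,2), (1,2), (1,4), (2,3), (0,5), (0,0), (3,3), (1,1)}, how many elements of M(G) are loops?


In a graphic matroid, a loop is a self-loop edge (u,u) with rank 0.
Examining all 8 edges for self-loops...
Self-loops found: (0,0), (3,3), (1,1)
Number of loops = 3.

3


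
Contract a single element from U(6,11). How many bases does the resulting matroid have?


Contracting e from U(6,11) gives U(5,10).
Bases of U(5,10) = C(10,5) = 252.

252


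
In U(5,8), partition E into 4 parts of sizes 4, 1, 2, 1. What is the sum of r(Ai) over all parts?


r(Ai) = min(|Ai|, 5) for each part.
Sum = min(4,5) + min(1,5) + min(2,5) + min(1,5)
    = 4 + 1 + 2 + 1
    = 8.

8
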